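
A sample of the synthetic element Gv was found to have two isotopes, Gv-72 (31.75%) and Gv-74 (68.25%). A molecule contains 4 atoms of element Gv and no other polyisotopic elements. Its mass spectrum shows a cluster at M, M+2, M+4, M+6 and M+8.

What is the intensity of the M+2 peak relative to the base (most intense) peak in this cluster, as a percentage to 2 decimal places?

Term probabilities: M 0.0102, M+2 0.0874, M+4 0.2817, M+6 0.4037, M+8 0.2170. Base peak = M+6.
P(M+6) = C(4,3) × 0.3175^1 × 0.6825^3 = 4 × 0.3175 × 0.31791277 = 0.403749 (base)
P(M+2) = C(4,1) × 0.3175^3 × 0.6825^1 = 4 × 0.03200598 × 0.6825 = 0.087376
Relative intensity = 0.087376 / 0.403749 × 100 = 21.64

21.64%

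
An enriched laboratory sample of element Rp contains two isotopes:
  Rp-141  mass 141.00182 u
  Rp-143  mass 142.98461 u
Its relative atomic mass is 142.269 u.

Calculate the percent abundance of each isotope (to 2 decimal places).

Rp-141: 36.09%, Rp-143: 63.91%

Let x be the fractional abundance of Rp-141; then Rp-143 has abundance 1 − x.
141.00182·x + 142.98461·(1 − x) = 142.269
(141.00182 − 142.98461)·x = 142.269 − 142.98461
x = -0.71561 / -1.98279 = 0.36091 → 36.09% Rp-141, 63.91% Rp-143.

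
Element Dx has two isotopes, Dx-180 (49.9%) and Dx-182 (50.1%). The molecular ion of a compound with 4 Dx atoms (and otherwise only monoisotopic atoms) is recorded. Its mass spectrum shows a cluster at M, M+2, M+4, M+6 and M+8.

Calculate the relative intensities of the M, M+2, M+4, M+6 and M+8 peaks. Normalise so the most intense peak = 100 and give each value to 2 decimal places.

Each Dx atom is independently Dx-180 (p = 0.499) or Dx-182 (q = 0.501); the cluster is the binomial expansion (p + q)^4.
P(M) = 0.499^4 = 0.062001
P(M+2) = 4 × 0.499^3 × 0.501^1 = 0.249000
P(M+4) = 6 × 0.499^2 × 0.501^2 = 0.374997
P(M+6) = 4 × 0.499^1 × 0.501^3 = 0.251000
P(M+8) = 0.501^4 = 0.063002
The M+4 peak is largest (0.374997); scaling to 100 gives 16.53 : 66.40 : 100.00 : 66.93 : 16.80.

16.53 : 66.40 : 100.00 : 66.93 : 16.80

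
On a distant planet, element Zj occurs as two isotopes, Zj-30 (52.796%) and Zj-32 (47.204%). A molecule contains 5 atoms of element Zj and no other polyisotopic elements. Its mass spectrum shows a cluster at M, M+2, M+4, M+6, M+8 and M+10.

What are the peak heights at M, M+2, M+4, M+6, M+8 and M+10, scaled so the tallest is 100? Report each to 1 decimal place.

Each Zj atom is independently Zj-30 (p = 0.52796) or Zj-32 (q = 0.47204); the cluster is the binomial expansion (p + q)^5.
P(M) = 0.52796^5 = 0.041021
P(M+2) = 5 × 0.52796^4 × 0.47204^1 = 0.183380
P(M+4) = 10 × 0.52796^3 × 0.47204^2 = 0.327915
P(M+6) = 10 × 0.52796^2 × 0.47204^3 = 0.293183
P(M+8) = 5 × 0.52796^1 × 0.47204^4 = 0.131065
P(M+10) = 0.47204^5 = 0.023437
The M+4 peak is largest (0.327915); scaling to 100 gives 12.5 : 55.9 : 100.0 : 89.4 : 40.0 : 7.1.

12.5 : 55.9 : 100.0 : 89.4 : 40.0 : 7.1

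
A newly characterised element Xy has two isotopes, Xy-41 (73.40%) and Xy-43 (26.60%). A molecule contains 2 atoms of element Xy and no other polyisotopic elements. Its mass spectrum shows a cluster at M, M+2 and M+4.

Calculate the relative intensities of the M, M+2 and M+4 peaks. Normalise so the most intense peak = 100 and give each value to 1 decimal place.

Expanding (0.7340 + 0.2660)^2:
P(M) = 0.7340^2 = 0.538756
P(M+2) = 2 × 0.7340^1 × 0.2660^1 = 0.390488
P(M+4) = 0.2660^2 = 0.070756
The M peak is largest (0.538756); scaling to 100 gives 100.0 : 72.5 : 13.1.

100.0 : 72.5 : 13.1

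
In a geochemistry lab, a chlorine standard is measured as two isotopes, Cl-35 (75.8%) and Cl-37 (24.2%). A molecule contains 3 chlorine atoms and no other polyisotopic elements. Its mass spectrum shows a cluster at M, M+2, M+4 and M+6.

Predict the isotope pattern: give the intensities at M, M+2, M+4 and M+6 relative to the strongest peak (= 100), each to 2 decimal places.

Each Cl atom is independently Cl-35 (p = 0.758) or Cl-37 (q = 0.242); the cluster is the binomial expansion (p + q)^3.
P(M) = 0.758^3 = 0.435520
P(M+2) = 3 × 0.758^2 × 0.242^1 = 0.417133
P(M+4) = 3 × 0.758^1 × 0.242^2 = 0.133175
P(M+6) = 0.242^3 = 0.014172
The M peak is largest (0.435520); scaling to 100 gives 100.00 : 95.78 : 30.58 : 3.25.

100.00 : 95.78 : 30.58 : 3.25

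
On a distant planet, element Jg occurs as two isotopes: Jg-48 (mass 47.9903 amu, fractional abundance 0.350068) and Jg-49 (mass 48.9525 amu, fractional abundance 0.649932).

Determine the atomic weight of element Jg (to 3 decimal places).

48.616 amu

The abundance-weighted mean is 0.350068 × 47.9903 + 0.649932 × 48.9525
= 16.79987 + 31.81580 = 48.61567 amu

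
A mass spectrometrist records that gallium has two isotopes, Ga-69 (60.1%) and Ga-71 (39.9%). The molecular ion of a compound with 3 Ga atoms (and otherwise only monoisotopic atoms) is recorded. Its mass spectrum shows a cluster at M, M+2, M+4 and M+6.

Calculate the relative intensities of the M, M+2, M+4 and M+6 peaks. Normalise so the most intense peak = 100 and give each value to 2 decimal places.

50.21 : 100.00 : 66.39 : 14.69

Each Ga atom is independently Ga-69 (p = 0.601) or Ga-71 (q = 0.399); the cluster is the binomial expansion (p + q)^3.
P(M) = 0.601^3 = 0.217082
P(M+2) = 3 × 0.601^2 × 0.399^1 = 0.432358
P(M+4) = 3 × 0.601^1 × 0.399^2 = 0.287039
P(M+6) = 0.399^3 = 0.063521
The M+2 peak is largest (0.432358); scaling to 100 gives 50.21 : 100.00 : 66.39 : 14.69.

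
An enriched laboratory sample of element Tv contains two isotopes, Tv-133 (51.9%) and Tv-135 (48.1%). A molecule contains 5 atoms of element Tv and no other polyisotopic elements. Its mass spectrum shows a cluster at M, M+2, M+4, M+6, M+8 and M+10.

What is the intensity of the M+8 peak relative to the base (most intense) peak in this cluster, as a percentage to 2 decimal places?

42.95%

(0.519 + 0.481)^5 gives M 0.0377, M+2 0.1745, M+4 0.3234, M+6 0.2998, M+8 0.1389, M+10 0.0257; the largest is M+4.
P(M+4) = C(5,2) × 0.519^3 × 0.481^2 = 10 × 0.13979836 × 0.231361 = 0.323439 (base)
P(M+8) = C(5,4) × 0.519^1 × 0.481^4 = 5 × 0.5190 × 0.05352791 = 0.138905
Relative intensity = 0.138905 / 0.323439 × 100 = 42.95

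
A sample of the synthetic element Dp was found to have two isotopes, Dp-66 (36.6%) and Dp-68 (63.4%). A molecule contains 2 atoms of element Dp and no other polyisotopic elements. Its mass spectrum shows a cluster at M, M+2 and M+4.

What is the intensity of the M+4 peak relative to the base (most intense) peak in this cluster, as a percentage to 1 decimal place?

Term probabilities: M 0.1340, M+2 0.4641, M+4 0.4020. Base peak = M+2.
P(M+2) = C(2,1) × 0.366^1 × 0.634^1 = 2 × 0.3660 × 0.6340 = 0.464088 (base)
P(M+4) = C(2,2) × 0.366^0 × 0.634^2 = 1 × 1.0000 × 0.401956 = 0.401956
Relative intensity = 0.401956 / 0.464088 × 100 = 86.6

86.6%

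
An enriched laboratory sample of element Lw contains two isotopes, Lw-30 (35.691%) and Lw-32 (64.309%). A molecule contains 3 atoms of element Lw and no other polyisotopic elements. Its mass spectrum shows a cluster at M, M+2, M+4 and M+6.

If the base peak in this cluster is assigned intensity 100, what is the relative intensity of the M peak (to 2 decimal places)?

10.27

Binomial terms of (0.35691 + 0.64309)^3: M 0.0455, M+2 0.2458, M+4 0.4428, M+6 0.2660 → M+4 is the base peak.
P(M+4) = C(3,2) × 0.35691^1 × 0.64309^2 = 3 × 0.35691 × 0.41356475 = 0.442816 (base)
P(M) = C(3,0) × 0.35691^3 × 0.64309^0 = 1 × 0.04546489 × 1.0000 = 0.045465
Relative intensity = 0.045465 / 0.442816 × 100 = 10.27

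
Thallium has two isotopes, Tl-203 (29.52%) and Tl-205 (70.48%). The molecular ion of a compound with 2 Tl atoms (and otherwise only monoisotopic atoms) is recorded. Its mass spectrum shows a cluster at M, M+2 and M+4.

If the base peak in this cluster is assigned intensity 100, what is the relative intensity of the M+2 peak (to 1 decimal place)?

83.8

Binomial terms of (0.2952 + 0.7048)^2: M 0.0871, M+2 0.4161, M+4 0.4967 → M+4 is the base peak.
P(M+4) = C(2,2) × 0.2952^0 × 0.7048^2 = 1 × 1.0000 × 0.49674304 = 0.496743 (base)
P(M+2) = C(2,1) × 0.2952^1 × 0.7048^1 = 2 × 0.2952 × 0.7048 = 0.416114
Relative intensity = 0.416114 / 0.496743 × 100 = 83.8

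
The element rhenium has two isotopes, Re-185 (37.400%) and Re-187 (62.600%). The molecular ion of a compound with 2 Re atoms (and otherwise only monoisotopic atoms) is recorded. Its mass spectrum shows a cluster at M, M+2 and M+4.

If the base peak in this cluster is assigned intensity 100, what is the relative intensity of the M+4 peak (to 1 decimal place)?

Term probabilities: M 0.1399, M+2 0.4682, M+4 0.3919. Base peak = M+2.
P(M+2) = C(2,1) × 0.37400^1 × 0.62600^1 = 2 × 0.3740 × 0.6260 = 0.468248 (base)
P(M+4) = C(2,2) × 0.37400^0 × 0.62600^2 = 1 × 1.0000 × 0.391876 = 0.391876
Relative intensity = 0.391876 / 0.468248 × 100 = 83.7

83.7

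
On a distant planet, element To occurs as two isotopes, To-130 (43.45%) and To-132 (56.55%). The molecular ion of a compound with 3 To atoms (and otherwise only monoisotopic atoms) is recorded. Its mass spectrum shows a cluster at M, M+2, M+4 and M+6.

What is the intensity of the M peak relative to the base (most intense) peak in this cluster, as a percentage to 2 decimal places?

(0.4345 + 0.5655)^3 gives M 0.0820, M+2 0.3203, M+4 0.4168, M+6 0.1808; the largest is M+4.
P(M+4) = C(3,2) × 0.4345^1 × 0.5655^2 = 3 × 0.4345 × 0.31979025 = 0.416847 (base)
P(M) = C(3,0) × 0.4345^3 × 0.5655^0 = 1 × 0.08202936 × 1.0000 = 0.082029
Relative intensity = 0.082029 / 0.416847 × 100 = 19.68

19.68%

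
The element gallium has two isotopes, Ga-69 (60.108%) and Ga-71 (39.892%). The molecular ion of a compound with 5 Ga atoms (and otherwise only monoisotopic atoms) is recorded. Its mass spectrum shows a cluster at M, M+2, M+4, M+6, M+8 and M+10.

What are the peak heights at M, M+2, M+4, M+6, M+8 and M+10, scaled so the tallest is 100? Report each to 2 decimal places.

The 5 Ga atoms are independent, so intensities follow the terms of (0.60108 + 0.39892)^5.
P(M) = 0.60108^5 = 0.078462
P(M+2) = 5 × 0.60108^4 × 0.39892^1 = 0.260366
P(M+4) = 10 × 0.60108^3 × 0.39892^2 = 0.345596
P(M+6) = 10 × 0.60108^2 × 0.39892^3 = 0.229362
P(M+8) = 5 × 0.60108^1 × 0.39892^4 = 0.076111
P(M+10) = 0.39892^5 = 0.010103
The M+4 peak is largest (0.345596); scaling to 100 gives 22.70 : 75.34 : 100.00 : 66.37 : 22.02 : 2.92.

22.70 : 75.34 : 100.00 : 66.37 : 22.02 : 2.92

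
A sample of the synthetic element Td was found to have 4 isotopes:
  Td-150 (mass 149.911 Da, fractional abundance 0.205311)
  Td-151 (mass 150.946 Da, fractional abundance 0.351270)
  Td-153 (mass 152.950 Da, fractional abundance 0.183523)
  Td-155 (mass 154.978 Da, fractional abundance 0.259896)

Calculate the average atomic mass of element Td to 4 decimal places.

152.1492 Da

Average mass = Σ (abundance × isotope mass) = 0.205311 × 149.911 + 0.351270 × 150.946 + 0.183523 × 152.950 + 0.259896 × 154.978
= 30.77838 + 53.02280 + 28.06984 + 40.27816 = 152.14918 Da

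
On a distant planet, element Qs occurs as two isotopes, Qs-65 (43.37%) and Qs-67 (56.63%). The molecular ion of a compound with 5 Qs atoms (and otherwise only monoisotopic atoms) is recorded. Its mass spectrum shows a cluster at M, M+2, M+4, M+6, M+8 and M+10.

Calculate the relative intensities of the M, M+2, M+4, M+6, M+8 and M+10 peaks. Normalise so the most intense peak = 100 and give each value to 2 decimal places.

Each Qs atom is independently Qs-65 (p = 0.4337) or Qs-67 (q = 0.5663); the cluster is the binomial expansion (p + q)^5.
P(M) = 0.4337^5 = 0.015344
P(M+2) = 5 × 0.4337^4 × 0.5663^1 = 0.100178
P(M+4) = 10 × 0.4337^3 × 0.5663^2 = 0.261614
P(M+6) = 10 × 0.4337^2 × 0.5663^3 = 0.341601
P(M+8) = 5 × 0.4337^1 × 0.5663^4 = 0.223021
P(M+10) = 0.5663^5 = 0.058242
The M+6 peak is largest (0.341601); scaling to 100 gives 4.49 : 29.33 : 76.58 : 100.00 : 65.29 : 17.05.

4.49 : 29.33 : 76.58 : 100.00 : 65.29 : 17.05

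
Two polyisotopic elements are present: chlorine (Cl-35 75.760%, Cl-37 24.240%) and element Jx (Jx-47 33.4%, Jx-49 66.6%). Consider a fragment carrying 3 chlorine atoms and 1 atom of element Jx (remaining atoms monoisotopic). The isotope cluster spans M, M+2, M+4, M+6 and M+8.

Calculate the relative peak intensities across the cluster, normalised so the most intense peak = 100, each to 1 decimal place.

33.9 : 100.0 : 75.2 : 21.8 : 2.2

Chlorine pattern (n=3): 0.4348304 : 0.41738208 : 0.13354464 : 0.01424288
Element Jx pattern (n=1): 0.3340 : 0.6660
Convolve the two distributions (both contribute in 2-u steps):
  M: 0.4348304×0.3340 = 0.145233
  M+2: 0.4348304×0.6660 + 0.41738208×0.3340 = 0.429003
  M+4: 0.41738208×0.6660 + 0.13354464×0.3340 = 0.322580
  M+6: 0.13354464×0.6660 + 0.01424288×0.3340 = 0.093698
  M+8: 0.01424288×0.6660 = 0.009486
Scale to base peak (0.429003) = 100: 33.9 : 100.0 : 75.2 : 21.8 : 2.2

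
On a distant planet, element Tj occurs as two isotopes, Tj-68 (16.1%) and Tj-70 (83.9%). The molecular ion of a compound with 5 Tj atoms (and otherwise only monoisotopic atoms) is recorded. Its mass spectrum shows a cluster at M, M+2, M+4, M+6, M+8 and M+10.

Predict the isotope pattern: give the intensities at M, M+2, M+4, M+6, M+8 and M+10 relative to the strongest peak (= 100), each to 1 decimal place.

0.0 : 0.7 : 7.1 : 36.8 : 95.9 : 100.0

Expanding (0.161 + 0.839)^5:
P(M) = 0.161^5 = 0.000108
P(M+2) = 5 × 0.161^4 × 0.839^1 = 0.002819
P(M+4) = 10 × 0.161^3 × 0.839^2 = 0.029377
P(M+6) = 10 × 0.161^2 × 0.839^3 = 0.153087
P(M+8) = 5 × 0.161^1 × 0.839^4 = 0.398881
P(M+10) = 0.839^5 = 0.415729
The M+10 peak is largest (0.415729); scaling to 100 gives 0.0 : 0.7 : 7.1 : 36.8 : 95.9 : 100.0.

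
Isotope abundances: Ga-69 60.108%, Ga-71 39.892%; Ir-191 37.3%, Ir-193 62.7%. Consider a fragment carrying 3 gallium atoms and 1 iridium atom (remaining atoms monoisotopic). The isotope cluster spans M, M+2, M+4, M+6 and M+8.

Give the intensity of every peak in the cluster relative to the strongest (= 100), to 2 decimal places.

21.42 : 78.66 : 100.00 : 53.84 : 10.53

Gallium pattern (n=3): 0.2171685 : 0.432386 : 0.2869625 : 0.063483
Iridium pattern (n=1): 0.3730 : 0.6270
Convolve the two distributions (both contribute in 2-u steps):
  M: 0.2171685×0.3730 = 0.081004
  M+2: 0.2171685×0.6270 + 0.432386×0.3730 = 0.297445
  M+4: 0.432386×0.6270 + 0.2869625×0.3730 = 0.378143
  M+6: 0.2869625×0.6270 + 0.063483×0.3730 = 0.203605
  M+8: 0.063483×0.6270 = 0.039804
Scale to base peak (0.378143) = 100: 21.42 : 78.66 : 100.00 : 53.84 : 10.53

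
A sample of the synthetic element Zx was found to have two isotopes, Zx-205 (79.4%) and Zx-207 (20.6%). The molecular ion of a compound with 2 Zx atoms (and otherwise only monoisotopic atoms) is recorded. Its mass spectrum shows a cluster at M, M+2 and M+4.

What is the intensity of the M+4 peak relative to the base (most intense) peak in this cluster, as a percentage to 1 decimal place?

Term probabilities: M 0.6304, M+2 0.3271, M+4 0.0424. Base peak = M.
P(M) = C(2,0) × 0.794^2 × 0.206^0 = 1 × 0.630436 × 1.0000 = 0.630436 (base)
P(M+4) = C(2,2) × 0.794^0 × 0.206^2 = 1 × 1.0000 × 0.042436 = 0.042436
Relative intensity = 0.042436 / 0.630436 × 100 = 6.7

6.7%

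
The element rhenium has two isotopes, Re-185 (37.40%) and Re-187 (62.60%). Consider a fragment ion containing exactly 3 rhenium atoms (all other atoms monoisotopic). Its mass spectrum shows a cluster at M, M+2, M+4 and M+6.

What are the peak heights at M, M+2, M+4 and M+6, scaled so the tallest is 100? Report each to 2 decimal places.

Each Re atom is independently Re-185 (p = 0.3740) or Re-187 (q = 0.6260); the cluster is the binomial expansion (p + q)^3.
P(M) = 0.3740^3 = 0.052314
P(M+2) = 3 × 0.3740^2 × 0.6260^1 = 0.262687
P(M+4) = 3 × 0.3740^1 × 0.6260^2 = 0.439685
P(M+6) = 0.6260^3 = 0.245314
The M+4 peak is largest (0.439685); scaling to 100 gives 11.90 : 59.74 : 100.00 : 55.79.

11.90 : 59.74 : 100.00 : 55.79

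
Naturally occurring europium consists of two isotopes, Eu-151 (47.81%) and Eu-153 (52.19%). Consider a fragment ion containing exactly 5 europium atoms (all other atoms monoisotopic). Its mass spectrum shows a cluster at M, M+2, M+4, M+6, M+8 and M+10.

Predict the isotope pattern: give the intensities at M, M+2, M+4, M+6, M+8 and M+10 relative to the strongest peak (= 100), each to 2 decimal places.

7.69 : 41.96 : 91.61 : 100.00 : 54.58 : 11.92

Each Eu atom is independently Eu-151 (p = 0.4781) or Eu-153 (q = 0.5219); the cluster is the binomial expansion (p + q)^5.
P(M) = 0.4781^5 = 0.024980
P(M+2) = 5 × 0.4781^4 × 0.5219^1 = 0.136343
P(M+4) = 10 × 0.4781^3 × 0.5219^2 = 0.297667
P(M+6) = 10 × 0.4781^2 × 0.5219^3 = 0.324937
P(M+8) = 5 × 0.4781^1 × 0.5219^4 = 0.177353
P(M+10) = 0.5219^5 = 0.038720
The M+6 peak is largest (0.324937); scaling to 100 gives 7.69 : 41.96 : 91.61 : 100.00 : 54.58 : 11.92.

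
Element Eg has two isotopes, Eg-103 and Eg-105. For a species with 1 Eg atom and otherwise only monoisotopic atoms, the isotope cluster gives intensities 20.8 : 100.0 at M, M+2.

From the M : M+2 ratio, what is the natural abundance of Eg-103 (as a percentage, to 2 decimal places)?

Write p for the Eg-103 fraction. I(M+2)/I(M) = [C(1,1)·p^0·(1−p)] / p^1 = 1·(1−p)/p = 100.0/20.8 = 4.8077
(1−p)/p = 4.8077/1 = 4.8077  ⇒  p = 1/(1 + 4.8077) = 0.1722
Eg-103: 17.22%, Eg-105: 82.78%.

17.22%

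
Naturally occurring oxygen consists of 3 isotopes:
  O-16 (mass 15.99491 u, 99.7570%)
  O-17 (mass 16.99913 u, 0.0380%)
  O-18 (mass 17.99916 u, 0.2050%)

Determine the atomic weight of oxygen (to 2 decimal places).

16.00 u

The abundance-weighted mean is 0.997570 × 15.99491 + 0.000380 × 16.99913 + 0.002050 × 17.99916
= 15.956042 + 0.006460 + 0.036898 = 15.999400 u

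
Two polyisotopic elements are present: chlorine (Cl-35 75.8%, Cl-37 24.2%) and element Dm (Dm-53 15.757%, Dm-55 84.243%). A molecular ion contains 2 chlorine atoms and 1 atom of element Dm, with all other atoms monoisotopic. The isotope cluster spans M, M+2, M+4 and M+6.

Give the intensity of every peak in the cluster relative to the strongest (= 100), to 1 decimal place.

16.7 : 100.0 : 58.7 : 9.1

Chlorine pattern (n=2): 0.574564 : 0.366872 : 0.058564
Element Dm pattern (n=1): 0.15757 : 0.84243
Convolve the two distributions (both contribute in 2-u steps):
  M: 0.574564×0.15757 = 0.090534
  M+2: 0.574564×0.84243 + 0.366872×0.15757 = 0.541838
  M+4: 0.366872×0.84243 + 0.058564×0.15757 = 0.318292
  M+6: 0.058564×0.84243 = 0.049336
Scale to base peak (0.541838) = 100: 16.7 : 100.0 : 58.7 : 9.1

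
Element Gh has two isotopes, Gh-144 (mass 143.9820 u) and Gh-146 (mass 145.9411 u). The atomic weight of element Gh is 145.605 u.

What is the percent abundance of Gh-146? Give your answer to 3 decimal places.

82.844%

Writing the weighted mean with unknown fraction x of Gh-144:
143.9820·x + 145.9411·(1 − x) = 145.605
(143.9820 − 145.9411)·x = 145.605 − 145.9411
x = -0.3361 / -1.9591 = 0.17156 → 17.156% Gh-144, 82.844% Gh-146.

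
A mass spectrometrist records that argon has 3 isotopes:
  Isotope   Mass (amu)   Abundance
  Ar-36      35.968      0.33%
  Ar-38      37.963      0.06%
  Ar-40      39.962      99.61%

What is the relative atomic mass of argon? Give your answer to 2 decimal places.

39.95 amu

Average mass = Σ (abundance × isotope mass) = 0.0033 × 35.968 + 0.0006 × 37.963 + 0.9961 × 39.962
= 0.1187 + 0.0228 + 39.8061 = 39.9476 amu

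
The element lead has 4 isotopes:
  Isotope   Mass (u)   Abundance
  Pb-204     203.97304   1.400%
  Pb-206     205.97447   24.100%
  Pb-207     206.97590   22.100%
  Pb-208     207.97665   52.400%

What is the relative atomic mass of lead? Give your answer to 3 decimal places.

207.217 u

Average mass = Σ (abundance × isotope mass) = 0.01400 × 203.97304 + 0.24100 × 205.97447 + 0.22100 × 206.97590 + 0.52400 × 207.97665
= 2.855623 + 49.639847 + 45.741674 + 108.979765 = 207.216909 u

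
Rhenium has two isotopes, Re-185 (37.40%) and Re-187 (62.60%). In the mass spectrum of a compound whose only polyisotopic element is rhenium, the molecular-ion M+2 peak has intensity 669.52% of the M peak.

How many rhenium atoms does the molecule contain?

With n Re atoms, P(M+2)/P(M) = C(n,1)·p^(n−1)q / p^n = n·q/p = n · 0.6260/0.3740.
n = 6.6952 × 0.3740/0.6260 = 4.00 ≈ 4

4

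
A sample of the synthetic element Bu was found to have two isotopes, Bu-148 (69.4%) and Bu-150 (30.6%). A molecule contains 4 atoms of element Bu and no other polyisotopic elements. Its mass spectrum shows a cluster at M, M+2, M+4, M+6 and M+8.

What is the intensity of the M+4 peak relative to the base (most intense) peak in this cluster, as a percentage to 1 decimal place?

Term probabilities: M 0.2320, M+2 0.4091, M+4 0.2706, M+6 0.0795, M+8 0.0088. Base peak = M+2.
P(M+2) = C(4,1) × 0.694^3 × 0.306^1 = 4 × 0.33425538 × 0.3060 = 0.409129 (base)
P(M+4) = C(4,2) × 0.694^2 × 0.306^2 = 6 × 0.481636 × 0.093636 = 0.270591
Relative intensity = 0.270591 / 0.409129 × 100 = 66.1

66.1%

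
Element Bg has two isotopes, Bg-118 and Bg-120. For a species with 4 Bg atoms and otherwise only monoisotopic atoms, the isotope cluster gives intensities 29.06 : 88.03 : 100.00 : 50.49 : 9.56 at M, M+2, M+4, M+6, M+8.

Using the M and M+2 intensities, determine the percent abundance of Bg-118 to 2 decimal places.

56.91%

If p is the fraction of Bg that is Bg-118, then I(M+2)/I(M) = [C(4,1)·p^3·(1−p)] / p^4 = 4·(1−p)/p = 88.03/29.06 = 3.0292
(1−p)/p = 3.0292/4 = 0.7573  ⇒  p = 1/(1 + 0.7573) = 0.5691
Bg-118: 56.91%, Bg-120: 43.09%.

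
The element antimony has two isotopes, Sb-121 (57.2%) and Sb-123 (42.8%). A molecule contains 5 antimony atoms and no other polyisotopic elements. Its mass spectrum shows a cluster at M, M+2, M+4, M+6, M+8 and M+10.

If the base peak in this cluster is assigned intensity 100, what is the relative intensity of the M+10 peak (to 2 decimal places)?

4.19

Binomial terms of (0.572 + 0.428)^5: M 0.0612, M+2 0.2291, M+4 0.3428, M+6 0.2565, M+8 0.0960, M+10 0.0144 → M+4 is the base peak.
P(M+4) = C(5,2) × 0.572^3 × 0.428^2 = 10 × 0.18714925 × 0.183184 = 0.342827 (base)
P(M+10) = C(5,5) × 0.572^0 × 0.428^5 = 1 × 1.0000 × 0.01436213 = 0.014362
Relative intensity = 0.014362 / 0.342827 × 100 = 4.19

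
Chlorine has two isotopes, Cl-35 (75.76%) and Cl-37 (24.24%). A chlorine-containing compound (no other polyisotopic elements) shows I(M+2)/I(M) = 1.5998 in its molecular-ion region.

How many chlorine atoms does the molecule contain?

5

The M+2/M ratio from n Cl atoms is n · q/p = n · 0.2424/0.7576.
n = 1.5998 × 0.7576/0.2424 = 5.00 ≈ 5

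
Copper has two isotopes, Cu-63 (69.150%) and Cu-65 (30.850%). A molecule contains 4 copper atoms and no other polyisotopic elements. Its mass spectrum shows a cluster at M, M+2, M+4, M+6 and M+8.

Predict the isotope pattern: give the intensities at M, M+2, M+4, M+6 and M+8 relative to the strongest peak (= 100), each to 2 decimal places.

The 4 Cu atoms are independent, so intensities follow the terms of (0.69150 + 0.30850)^4.
P(M) = 0.69150^4 = 0.228649
P(M+2) = 4 × 0.69150^3 × 0.30850^1 = 0.408030
P(M+4) = 6 × 0.69150^2 × 0.30850^2 = 0.273052
P(M+6) = 4 × 0.69150^1 × 0.30850^3 = 0.081212
P(M+8) = 0.30850^4 = 0.009058
The M+2 peak is largest (0.408030); scaling to 100 gives 56.04 : 100.00 : 66.92 : 19.90 : 2.22.

56.04 : 100.00 : 66.92 : 19.90 : 2.22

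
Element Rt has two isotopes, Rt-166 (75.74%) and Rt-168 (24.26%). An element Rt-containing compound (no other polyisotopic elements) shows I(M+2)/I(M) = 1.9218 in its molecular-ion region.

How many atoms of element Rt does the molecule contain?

6

With n Rt atoms, P(M+2)/P(M) = C(n,1)·p^(n−1)q / p^n = n·q/p = n · 0.2426/0.7574.
n = 1.9218 × 0.7574/0.2426 = 6.00 ≈ 6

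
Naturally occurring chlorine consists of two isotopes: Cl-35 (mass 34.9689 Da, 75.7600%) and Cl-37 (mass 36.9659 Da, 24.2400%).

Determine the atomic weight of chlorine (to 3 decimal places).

Weight each isotope mass by its fractional abundance: 0.757600 × 34.9689 + 0.242400 × 36.9659
= 26.49244 + 8.96053 = 35.45297 Da

35.453 Da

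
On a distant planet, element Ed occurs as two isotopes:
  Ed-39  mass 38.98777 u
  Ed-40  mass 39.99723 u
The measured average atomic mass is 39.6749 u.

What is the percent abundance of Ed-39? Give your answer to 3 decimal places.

Let x be the fractional abundance of Ed-39; then Ed-40 has abundance 1 − x.
38.98777·x + 39.99723·(1 − x) = 39.6749
(38.98777 − 39.99723)·x = 39.6749 − 39.99723
x = -0.32233 / -1.00946 = 0.31931 → 31.931% Ed-39, 68.069% Ed-40.

31.931%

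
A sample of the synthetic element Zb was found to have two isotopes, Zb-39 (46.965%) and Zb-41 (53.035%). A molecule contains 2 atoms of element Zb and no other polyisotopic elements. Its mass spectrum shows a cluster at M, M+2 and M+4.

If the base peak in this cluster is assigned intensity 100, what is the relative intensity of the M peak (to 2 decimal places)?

Binomial terms of (0.46965 + 0.53035)^2: M 0.2206, M+2 0.4982, M+4 0.2813 → M+2 is the base peak.
P(M+2) = C(2,1) × 0.46965^1 × 0.53035^1 = 2 × 0.46965 × 0.53035 = 0.498158 (base)
P(M) = C(2,0) × 0.46965^2 × 0.53035^0 = 1 × 0.22057112 × 1.0000 = 0.220571
Relative intensity = 0.220571 / 0.498158 × 100 = 44.28

44.28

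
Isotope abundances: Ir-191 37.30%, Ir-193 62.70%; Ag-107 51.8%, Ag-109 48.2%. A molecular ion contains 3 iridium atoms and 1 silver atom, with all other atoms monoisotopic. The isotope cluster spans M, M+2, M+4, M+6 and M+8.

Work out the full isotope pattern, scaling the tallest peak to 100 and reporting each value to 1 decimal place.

7.6 : 45.4 : 100.0 : 96.0 : 33.6

Iridium pattern (n=3): 0.05189512 : 0.26170165 : 0.43991135 : 0.24649188
Silver pattern (n=1): 0.5180 : 0.4820
Convolve the two distributions (both contribute in 2-u steps):
  M: 0.05189512×0.5180 = 0.026882
  M+2: 0.05189512×0.4820 + 0.26170165×0.5180 = 0.160575
  M+4: 0.26170165×0.4820 + 0.43991135×0.5180 = 0.354014
  M+6: 0.43991135×0.4820 + 0.24649188×0.5180 = 0.339720
  M+8: 0.24649188×0.4820 = 0.118809
Scale to base peak (0.354014) = 100: 7.6 : 45.4 : 100.0 : 96.0 : 33.6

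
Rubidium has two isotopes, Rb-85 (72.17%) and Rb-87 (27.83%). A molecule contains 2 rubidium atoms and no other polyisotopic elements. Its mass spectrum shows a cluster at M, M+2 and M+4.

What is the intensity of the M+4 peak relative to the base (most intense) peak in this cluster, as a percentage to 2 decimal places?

Term probabilities: M 0.5209, M+2 0.4017, M+4 0.0775. Base peak = M.
P(M) = C(2,0) × 0.7217^2 × 0.2783^0 = 1 × 0.52085089 × 1.0000 = 0.520851 (base)
P(M+4) = C(2,2) × 0.7217^0 × 0.2783^2 = 1 × 1.0000 × 0.07745089 = 0.077451
Relative intensity = 0.077451 / 0.520851 × 100 = 14.87

14.87%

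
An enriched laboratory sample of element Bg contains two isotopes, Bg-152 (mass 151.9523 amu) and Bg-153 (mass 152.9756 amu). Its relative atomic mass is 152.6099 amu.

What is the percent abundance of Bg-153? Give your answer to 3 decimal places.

With x = fraction of Bg-152 (so Bg-153 is 1 − x):
151.9523·x + 152.9756·(1 − x) = 152.6099
(151.9523 − 152.9756)·x = 152.6099 − 152.9756
x = -0.3657 / -1.0233 = 0.35737 → 35.737% Bg-152, 64.263% Bg-153.

64.263%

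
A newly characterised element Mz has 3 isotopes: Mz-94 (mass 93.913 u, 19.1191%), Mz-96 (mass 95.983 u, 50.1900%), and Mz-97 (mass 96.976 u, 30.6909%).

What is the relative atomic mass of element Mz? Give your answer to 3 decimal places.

95.892 u

Weight each isotope mass by its fractional abundance: 0.191191 × 93.913 + 0.501900 × 95.983 + 0.306909 × 96.976
= 17.9553 + 48.1739 + 29.7628 = 95.8920 u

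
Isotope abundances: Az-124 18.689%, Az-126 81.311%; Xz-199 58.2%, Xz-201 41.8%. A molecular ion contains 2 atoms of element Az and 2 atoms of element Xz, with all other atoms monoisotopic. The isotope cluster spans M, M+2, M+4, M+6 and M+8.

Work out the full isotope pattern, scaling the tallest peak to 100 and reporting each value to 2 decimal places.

3.13 : 31.74 : 100.00 : 99.17 : 30.57

Element Az pattern (n=2): 0.03492787 : 0.30392426 : 0.66114787
Element Xz pattern (n=2): 0.338724 : 0.486552 : 0.174724
Convolve the two distributions (both contribute in 2-u steps):
  M: 0.03492787×0.338724 = 0.011831
  M+2: 0.03492787×0.486552 + 0.30392426×0.338724 = 0.119941
  M+4: 0.03492787×0.174724 + 0.30392426×0.486552 + 0.66114787×0.338724 = 0.377924
  M+6: 0.30392426×0.174724 + 0.66114787×0.486552 = 0.374786
  M+8: 0.66114787×0.174724 = 0.115518
Scale to base peak (0.377924) = 100: 3.13 : 31.74 : 100.00 : 99.17 : 30.57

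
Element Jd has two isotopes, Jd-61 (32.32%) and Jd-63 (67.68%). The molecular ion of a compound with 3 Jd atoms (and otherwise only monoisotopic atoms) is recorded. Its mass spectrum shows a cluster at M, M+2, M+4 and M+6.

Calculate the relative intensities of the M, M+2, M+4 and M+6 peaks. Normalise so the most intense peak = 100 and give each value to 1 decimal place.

7.6 : 47.8 : 100.0 : 69.8

Expanding (0.3232 + 0.6768)^3:
P(M) = 0.3232^3 = 0.033761
P(M+2) = 3 × 0.3232^2 × 0.6768^1 = 0.212092
P(M+4) = 3 × 0.3232^1 × 0.6768^2 = 0.444133
P(M+6) = 0.6768^3 = 0.310014
The M+4 peak is largest (0.444133); scaling to 100 gives 7.6 : 47.8 : 100.0 : 69.8.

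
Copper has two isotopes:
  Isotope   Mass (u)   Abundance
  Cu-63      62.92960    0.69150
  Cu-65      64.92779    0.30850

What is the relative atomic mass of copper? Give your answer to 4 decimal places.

63.5460 u

Average mass = Σ (abundance × isotope mass) = 0.69150 × 62.92960 + 0.30850 × 64.92779
= 43.515818 + 20.030223 = 63.546041 u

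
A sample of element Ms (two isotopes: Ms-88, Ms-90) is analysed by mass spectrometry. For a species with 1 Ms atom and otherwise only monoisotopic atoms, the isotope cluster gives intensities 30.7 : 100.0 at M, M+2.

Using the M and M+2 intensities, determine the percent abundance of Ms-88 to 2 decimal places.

If p is the fraction of Ms that is Ms-88, then I(M+2)/I(M) = [C(1,1)·p^0·(1−p)] / p^1 = 1·(1−p)/p = 100.0/30.7 = 3.2573
(1−p)/p = 3.2573/1 = 3.2573  ⇒  p = 1/(1 + 3.2573) = 0.2349
Ms-88: 23.49%, Ms-90: 76.51%.

23.49%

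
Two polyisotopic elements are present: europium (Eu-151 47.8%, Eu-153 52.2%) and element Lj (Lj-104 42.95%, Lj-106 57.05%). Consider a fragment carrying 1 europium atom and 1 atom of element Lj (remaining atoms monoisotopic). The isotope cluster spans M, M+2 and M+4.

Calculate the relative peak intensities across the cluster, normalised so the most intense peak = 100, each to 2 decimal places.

41.32 : 100.00 : 59.93

Europium pattern (n=1): 0.4780 : 0.5220
Element Lj pattern (n=1): 0.4295 : 0.5705
Convolve the two distributions (both contribute in 2-u steps):
  M: 0.4780×0.4295 = 0.205301
  M+2: 0.4780×0.5705 + 0.5220×0.4295 = 0.496898
  M+4: 0.5220×0.5705 = 0.297801
Scale to base peak (0.496898) = 100: 41.32 : 100.00 : 59.93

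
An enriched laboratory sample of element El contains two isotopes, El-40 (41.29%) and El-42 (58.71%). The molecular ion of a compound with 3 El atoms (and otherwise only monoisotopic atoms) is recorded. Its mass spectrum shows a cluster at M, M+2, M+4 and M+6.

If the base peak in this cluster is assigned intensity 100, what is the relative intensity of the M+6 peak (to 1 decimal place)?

47.4

Term probabilities: M 0.0704, M+2 0.3003, M+4 0.4270, M+6 0.2024. Base peak = M+4.
P(M+4) = C(3,2) × 0.4129^1 × 0.5871^2 = 3 × 0.4129 × 0.34468641 = 0.426963 (base)
P(M+6) = C(3,3) × 0.4129^0 × 0.5871^3 = 1 × 1.0000 × 0.20236539 = 0.202365
Relative intensity = 0.202365 / 0.426963 × 100 = 47.4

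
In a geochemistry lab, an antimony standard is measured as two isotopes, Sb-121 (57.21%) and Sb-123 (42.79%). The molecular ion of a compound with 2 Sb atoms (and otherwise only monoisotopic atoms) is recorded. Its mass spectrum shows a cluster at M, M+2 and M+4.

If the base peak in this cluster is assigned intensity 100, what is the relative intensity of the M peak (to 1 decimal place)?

66.8

Binomial terms of (0.5721 + 0.4279)^2: M 0.3273, M+2 0.4896, M+4 0.1831 → M+2 is the base peak.
P(M+2) = C(2,1) × 0.5721^1 × 0.4279^1 = 2 × 0.5721 × 0.4279 = 0.489603 (base)
P(M) = C(2,0) × 0.5721^2 × 0.4279^0 = 1 × 0.32729841 × 1.0000 = 0.327298
Relative intensity = 0.327298 / 0.489603 × 100 = 66.8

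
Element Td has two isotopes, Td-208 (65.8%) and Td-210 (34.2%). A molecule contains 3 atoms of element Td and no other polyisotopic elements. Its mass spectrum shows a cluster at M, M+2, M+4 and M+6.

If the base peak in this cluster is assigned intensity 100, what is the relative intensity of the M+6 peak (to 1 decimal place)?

9.0

(0.658 + 0.342)^3 gives M 0.2849, M+2 0.4442, M+4 0.2309, M+6 0.0400; the largest is M+2.
P(M+2) = C(3,1) × 0.658^2 × 0.342^1 = 3 × 0.432964 × 0.3420 = 0.444221 (base)
P(M+6) = C(3,3) × 0.658^0 × 0.342^3 = 1 × 1.0000 × 0.04000169 = 0.040002
Relative intensity = 0.040002 / 0.444221 × 100 = 9.0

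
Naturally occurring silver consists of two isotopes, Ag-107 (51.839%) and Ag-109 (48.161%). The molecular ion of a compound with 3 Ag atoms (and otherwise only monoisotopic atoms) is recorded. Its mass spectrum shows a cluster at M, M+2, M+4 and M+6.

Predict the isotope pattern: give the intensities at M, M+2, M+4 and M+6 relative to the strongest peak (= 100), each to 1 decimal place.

The 3 Ag atoms are independent, so intensities follow the terms of (0.51839 + 0.48161)^3.
P(M) = 0.51839^3 = 0.139306
P(M+2) = 3 × 0.51839^2 × 0.48161^1 = 0.388267
P(M+4) = 3 × 0.51839^1 × 0.48161^2 = 0.360719
P(M+6) = 0.48161^3 = 0.111709
The M+2 peak is largest (0.388267); scaling to 100 gives 35.9 : 100.0 : 92.9 : 28.8.

35.9 : 100.0 : 92.9 : 28.8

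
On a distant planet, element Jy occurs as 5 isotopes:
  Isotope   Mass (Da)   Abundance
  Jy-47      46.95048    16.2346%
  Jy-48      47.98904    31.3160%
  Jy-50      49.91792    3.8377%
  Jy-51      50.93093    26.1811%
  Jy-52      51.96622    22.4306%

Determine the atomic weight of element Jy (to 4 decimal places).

49.5568 Da

Ar = Σ fᵢ·mᵢ = 0.162346 × 46.95048 + 0.313160 × 47.98904 + 0.038377 × 49.91792 + 0.261811 × 50.93093 + 0.224306 × 51.96622
= 7.622223 + 15.028248 + 1.915700 + 13.334278 + 11.656335 = 49.556784 Da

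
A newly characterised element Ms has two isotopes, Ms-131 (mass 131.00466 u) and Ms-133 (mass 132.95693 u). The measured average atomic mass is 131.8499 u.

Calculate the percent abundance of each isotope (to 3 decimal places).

With x = fraction of Ms-131 (so Ms-133 is 1 − x):
131.00466·x + 132.95693·(1 − x) = 131.8499
(131.00466 − 132.95693)·x = 131.8499 − 132.95693
x = -1.10703 / -1.95227 = 0.56705 → 56.705% Ms-131, 43.295% Ms-133.

Ms-131: 56.705%, Ms-133: 43.295%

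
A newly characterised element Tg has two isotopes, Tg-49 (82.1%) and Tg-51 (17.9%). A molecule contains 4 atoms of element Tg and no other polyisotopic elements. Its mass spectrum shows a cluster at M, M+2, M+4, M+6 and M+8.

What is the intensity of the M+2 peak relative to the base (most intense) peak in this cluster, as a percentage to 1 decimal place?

Term probabilities: M 0.4543, M+2 0.3962, M+4 0.1296, M+6 0.0188, M+8 0.0010. Base peak = M.
P(M) = C(4,0) × 0.821^4 × 0.179^0 = 1 × 0.45433127 × 1.0000 = 0.454331 (base)
P(M+2) = C(4,1) × 0.821^3 × 0.179^1 = 4 × 0.55338766 × 0.1790 = 0.396226
Relative intensity = 0.396226 / 0.454331 × 100 = 87.2

87.2%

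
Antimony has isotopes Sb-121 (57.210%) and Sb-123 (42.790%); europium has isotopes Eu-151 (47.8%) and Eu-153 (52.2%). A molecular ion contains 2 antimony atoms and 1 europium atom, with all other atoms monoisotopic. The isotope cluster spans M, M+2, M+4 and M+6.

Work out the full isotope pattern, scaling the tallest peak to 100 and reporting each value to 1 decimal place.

Antimony pattern (n=2): 0.32729841 : 0.48960318 : 0.18309841
Europium pattern (n=1): 0.4780 : 0.5220
Convolve the two distributions (both contribute in 2-u steps):
  M: 0.32729841×0.4780 = 0.156449
  M+2: 0.32729841×0.5220 + 0.48960318×0.4780 = 0.404880
  M+4: 0.48960318×0.5220 + 0.18309841×0.4780 = 0.343094
  M+6: 0.18309841×0.5220 = 0.095577
Scale to base peak (0.404880) = 100: 38.6 : 100.0 : 84.7 : 23.6

38.6 : 100.0 : 84.7 : 23.6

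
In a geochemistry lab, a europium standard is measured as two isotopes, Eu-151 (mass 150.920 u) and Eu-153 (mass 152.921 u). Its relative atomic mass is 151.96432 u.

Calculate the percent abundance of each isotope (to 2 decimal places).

Eu-151: 47.81%, Eu-153: 52.19%

Let x be the fractional abundance of Eu-151; then Eu-153 has abundance 1 − x.
150.920·x + 152.921·(1 − x) = 151.96432
(150.920 − 152.921)·x = 151.96432 − 152.921
x = -0.95668 / -2.001 = 0.47810 → 47.81% Eu-151, 52.19% Eu-153.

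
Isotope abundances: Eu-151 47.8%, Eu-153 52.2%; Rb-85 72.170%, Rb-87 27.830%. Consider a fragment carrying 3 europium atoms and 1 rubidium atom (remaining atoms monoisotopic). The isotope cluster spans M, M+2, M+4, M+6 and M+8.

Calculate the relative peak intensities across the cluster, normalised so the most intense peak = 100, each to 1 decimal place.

Europium pattern (n=3): 0.10921535 : 0.35780594 : 0.39074206 : 0.14223665
Rubidium pattern (n=1): 0.7217 : 0.2783
Convolve the two distributions (both contribute in 2-u steps):
  M: 0.10921535×0.7217 = 0.078821
  M+2: 0.10921535×0.2783 + 0.35780594×0.7217 = 0.288623
  M+4: 0.35780594×0.2783 + 0.39074206×0.7217 = 0.381576
  M+6: 0.39074206×0.2783 + 0.14223665×0.7217 = 0.211396
  M+8: 0.14223665×0.2783 = 0.039584
Scale to base peak (0.381576) = 100: 20.7 : 75.6 : 100.0 : 55.4 : 10.4

20.7 : 75.6 : 100.0 : 55.4 : 10.4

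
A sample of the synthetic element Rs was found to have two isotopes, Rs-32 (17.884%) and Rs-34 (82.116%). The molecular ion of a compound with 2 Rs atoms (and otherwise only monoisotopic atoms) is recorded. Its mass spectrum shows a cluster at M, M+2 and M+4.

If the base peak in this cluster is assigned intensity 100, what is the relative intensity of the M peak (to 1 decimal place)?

Term probabilities: M 0.0320, M+2 0.2937, M+4 0.6743. Base peak = M+4.
P(M+4) = C(2,2) × 0.17884^0 × 0.82116^2 = 1 × 1.0000 × 0.67430375 = 0.674304 (base)
P(M) = C(2,0) × 0.17884^2 × 0.82116^0 = 1 × 0.03198375 × 1.0000 = 0.031984
Relative intensity = 0.031984 / 0.674304 × 100 = 4.7

4.7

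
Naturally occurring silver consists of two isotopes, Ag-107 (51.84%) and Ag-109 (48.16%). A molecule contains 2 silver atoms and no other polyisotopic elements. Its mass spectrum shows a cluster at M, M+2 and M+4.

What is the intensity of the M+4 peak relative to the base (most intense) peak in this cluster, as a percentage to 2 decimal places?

46.45%

Binomial terms of (0.5184 + 0.4816)^2: M 0.2687, M+2 0.4993, M+4 0.2319 → M+2 is the base peak.
P(M+2) = C(2,1) × 0.5184^1 × 0.4816^1 = 2 × 0.5184 × 0.4816 = 0.499323 (base)
P(M+4) = C(2,2) × 0.5184^0 × 0.4816^2 = 1 × 1.0000 × 0.23193856 = 0.231939
Relative intensity = 0.231939 / 0.499323 × 100 = 46.45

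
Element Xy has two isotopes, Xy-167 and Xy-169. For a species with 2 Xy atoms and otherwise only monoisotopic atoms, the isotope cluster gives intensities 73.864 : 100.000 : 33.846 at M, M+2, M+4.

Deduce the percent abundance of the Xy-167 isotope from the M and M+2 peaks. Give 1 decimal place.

Write p for the Xy-167 fraction. I(M+2)/I(M) = [C(2,1)·p^1·(1−p)] / p^2 = 2·(1−p)/p = 100.000/73.864 = 1.3538
(1−p)/p = 1.3538/2 = 0.6769  ⇒  p = 1/(1 + 0.6769) = 0.5963
Xy-167: 59.6%, Xy-169: 40.4%.

59.6%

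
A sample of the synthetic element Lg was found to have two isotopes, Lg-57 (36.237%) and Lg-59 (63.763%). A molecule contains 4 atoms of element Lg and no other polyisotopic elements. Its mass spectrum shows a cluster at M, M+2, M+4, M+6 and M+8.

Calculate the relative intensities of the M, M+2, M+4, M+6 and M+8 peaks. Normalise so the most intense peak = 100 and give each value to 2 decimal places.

4.59 : 32.30 : 85.25 : 100.00 : 43.99

Expanding (0.36237 + 0.63763)^4:
P(M) = 0.36237^4 = 0.017243
P(M+2) = 4 × 0.36237^3 × 0.63763^1 = 0.121363
P(M+4) = 6 × 0.36237^2 × 0.63763^2 = 0.320327
P(M+6) = 4 × 0.36237^1 × 0.63763^3 = 0.375767
P(M+8) = 0.63763^4 = 0.165301
The M+6 peak is largest (0.375767); scaling to 100 gives 4.59 : 32.30 : 85.25 : 100.00 : 43.99.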